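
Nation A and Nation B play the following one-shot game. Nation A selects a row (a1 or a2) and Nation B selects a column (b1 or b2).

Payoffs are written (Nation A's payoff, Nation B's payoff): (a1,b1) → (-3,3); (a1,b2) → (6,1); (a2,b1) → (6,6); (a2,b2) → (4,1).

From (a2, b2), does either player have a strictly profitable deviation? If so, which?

Nation A at (a2, b2) earns 4; deviating to a1 yields 6 — a strict improvement.
Nation B earns 1; deviating to b1 yields 6 — a strict improvement.
Both Nation A and Nation B have strictly profitable deviations.

Both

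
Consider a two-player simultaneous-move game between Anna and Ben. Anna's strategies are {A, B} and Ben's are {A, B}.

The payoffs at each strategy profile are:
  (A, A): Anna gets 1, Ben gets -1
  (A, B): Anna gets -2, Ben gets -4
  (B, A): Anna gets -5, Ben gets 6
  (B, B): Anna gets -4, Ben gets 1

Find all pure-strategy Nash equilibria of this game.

(A, A): Anna gets 1 ≥ -5 from B, and Ben gets -1 ≥ -4 from B — Nash equilibrium.
(A, B): Ben prefers A (-1 > -4) — not an equilibrium.
(B, A): Anna prefers A (1 > -5) — not an equilibrium.
(B, B): Anna prefers A (-2 > -4); Ben prefers A (6 > 1) — not an equilibrium.

(A, A)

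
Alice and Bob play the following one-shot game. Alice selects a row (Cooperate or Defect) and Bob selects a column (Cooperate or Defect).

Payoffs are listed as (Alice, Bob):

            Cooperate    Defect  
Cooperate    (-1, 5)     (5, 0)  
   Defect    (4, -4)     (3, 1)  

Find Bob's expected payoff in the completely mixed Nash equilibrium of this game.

1/2

First find x, the probability Alice plays Cooperate, from Bob's indifference between Cooperate and Defect: 5x − 4(1−x) = (1−x), giving x = 1/2.
Since Bob is indifferent in equilibrium, Bob's expected payoff equals the payoff from either column against (1/2, 1/2). Using Cooperate: 5(1/2) − 4(1/2) = 1/2.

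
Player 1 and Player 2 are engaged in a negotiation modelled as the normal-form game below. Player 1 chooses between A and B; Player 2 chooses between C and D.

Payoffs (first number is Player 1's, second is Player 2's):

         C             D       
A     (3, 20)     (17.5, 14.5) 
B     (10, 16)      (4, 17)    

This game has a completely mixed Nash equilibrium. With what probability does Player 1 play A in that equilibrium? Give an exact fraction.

2/13

Let r be the probability that Player 1 plays A. In a completely mixed equilibrium, Player 2 must be indifferent between C and D.
Player 2's expected payoff from C is 20r + 16(1−r); from D it is 14.5r + 17(1−r).
Setting these equal: 4r + 16 = −2.5r + 17, so r = 2/13.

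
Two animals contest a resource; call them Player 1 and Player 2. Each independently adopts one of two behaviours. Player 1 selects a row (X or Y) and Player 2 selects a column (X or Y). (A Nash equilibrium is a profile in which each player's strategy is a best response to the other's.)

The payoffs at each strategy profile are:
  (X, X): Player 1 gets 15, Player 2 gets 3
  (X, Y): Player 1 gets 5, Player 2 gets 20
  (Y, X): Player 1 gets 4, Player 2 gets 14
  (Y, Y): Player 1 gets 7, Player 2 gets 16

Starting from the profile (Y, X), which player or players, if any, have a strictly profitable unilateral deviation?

Both

Player 1 at (Y, X) earns 4; deviating to X yields 15 — a strict improvement.
Player 2 earns 14; deviating to Y yields 16 — a strict improvement.
Both Player 1 and Player 2 have strictly profitable deviations.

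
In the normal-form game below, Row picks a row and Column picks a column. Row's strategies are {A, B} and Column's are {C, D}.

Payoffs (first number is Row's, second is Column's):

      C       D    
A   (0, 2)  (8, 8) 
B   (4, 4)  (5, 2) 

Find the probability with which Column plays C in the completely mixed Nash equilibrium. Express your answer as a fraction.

3/7

Let y be the probability that Column plays C. In a completely mixed equilibrium, Row must be indifferent between A and B.
Row's expected payoff from A is 8(1−y); from B it is 4y + 5(1−y).
Setting these equal: −8y + 8 = −y + 5, so y = 3/7.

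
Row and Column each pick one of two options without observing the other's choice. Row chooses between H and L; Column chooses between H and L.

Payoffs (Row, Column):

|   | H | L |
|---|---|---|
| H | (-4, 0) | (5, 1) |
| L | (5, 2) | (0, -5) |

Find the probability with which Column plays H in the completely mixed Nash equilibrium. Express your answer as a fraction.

Let q be the probability that Column plays H. In a completely mixed equilibrium, Row must be indifferent between H and L.
Row's expected payoff from H is −4q + 5(1−q); from L it is 5q.
Setting these equal: −9q + 5 = 5q, so q = 5/14.

5/14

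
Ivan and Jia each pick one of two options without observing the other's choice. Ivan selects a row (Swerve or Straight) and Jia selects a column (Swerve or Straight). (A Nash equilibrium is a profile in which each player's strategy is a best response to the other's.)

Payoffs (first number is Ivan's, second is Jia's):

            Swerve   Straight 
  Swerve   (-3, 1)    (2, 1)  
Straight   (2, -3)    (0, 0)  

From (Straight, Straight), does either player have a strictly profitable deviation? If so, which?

Ivan at (Straight, Straight) earns 0; deviating to Swerve yields 2 — a strict improvement.
Jia earns 0; deviating to Swerve yields -3 — not better.
Only Ivan has a strictly profitable deviation.

Ivan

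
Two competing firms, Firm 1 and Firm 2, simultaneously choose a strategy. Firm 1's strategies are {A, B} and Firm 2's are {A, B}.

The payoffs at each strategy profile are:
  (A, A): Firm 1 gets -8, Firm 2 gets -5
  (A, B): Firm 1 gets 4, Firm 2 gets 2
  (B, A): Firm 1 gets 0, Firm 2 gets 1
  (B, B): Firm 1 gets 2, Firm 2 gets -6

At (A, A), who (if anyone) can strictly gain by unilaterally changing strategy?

Both

Firm 1 at (A, A) earns -8; deviating to B yields 0 — a strict improvement.
Firm 2 earns -5; deviating to B yields 2 — a strict improvement.
Both Firm 1 and Firm 2 have strictly profitable deviations.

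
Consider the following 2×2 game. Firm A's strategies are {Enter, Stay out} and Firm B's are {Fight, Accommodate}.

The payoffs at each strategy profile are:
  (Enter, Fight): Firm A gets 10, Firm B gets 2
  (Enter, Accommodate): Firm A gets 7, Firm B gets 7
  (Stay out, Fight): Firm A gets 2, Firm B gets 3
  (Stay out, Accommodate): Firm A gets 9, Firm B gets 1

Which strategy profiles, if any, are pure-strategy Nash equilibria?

(Enter, Fight): Firm B prefers Accommodate (7 > 2) — not an equilibrium.
(Enter, Accommodate): Firm A prefers Stay out (9 > 7) — not an equilibrium.
(Stay out, Fight): Firm A prefers Enter (10 > 2) — not an equilibrium.
(Stay out, Accommodate): Firm B prefers Fight (3 > 1) — not an equilibrium.

none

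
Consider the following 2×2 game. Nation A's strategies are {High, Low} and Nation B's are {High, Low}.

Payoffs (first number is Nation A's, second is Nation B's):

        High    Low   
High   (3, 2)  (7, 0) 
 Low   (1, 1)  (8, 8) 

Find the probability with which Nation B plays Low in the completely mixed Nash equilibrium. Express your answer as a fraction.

2/3

Let c be the probability that Nation B plays High. In a completely mixed equilibrium, Nation A must be indifferent between High and Low.
Nation A's expected payoff from High is 3c + 7(1−c); from Low it is c + 8(1−c).
Setting these equal: −4c + 7 = −7c + 8, so c = 1/3.
Therefore Nation B plays Low with probability 1 − 1/3 = 2/3.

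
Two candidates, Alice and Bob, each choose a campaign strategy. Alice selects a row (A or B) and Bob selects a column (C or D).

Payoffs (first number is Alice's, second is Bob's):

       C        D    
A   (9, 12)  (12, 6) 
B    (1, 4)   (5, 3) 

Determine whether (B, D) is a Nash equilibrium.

No

At (B, D), Alice earns 5; switching to A would give 12, so Alice would deviate.
Bob earns 3; switching to C would give 4, so Bob would deviate.
Since at least one player can profitably deviate, this is not a Nash equilibrium.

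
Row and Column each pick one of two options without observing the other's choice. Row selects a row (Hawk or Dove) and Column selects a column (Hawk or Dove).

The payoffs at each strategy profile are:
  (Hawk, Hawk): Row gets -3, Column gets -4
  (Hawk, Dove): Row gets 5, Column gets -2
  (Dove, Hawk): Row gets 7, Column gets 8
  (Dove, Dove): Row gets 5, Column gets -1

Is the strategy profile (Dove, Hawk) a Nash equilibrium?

Yes

At (Dove, Hawk), Row earns 7; switching to Hawk would give -3, so Row has no profitable deviation.
Column earns 8; switching to Dove would give -1, so Column has no profitable deviation.
Neither player can gain by a unilateral deviation, so this profile is a Nash equilibrium.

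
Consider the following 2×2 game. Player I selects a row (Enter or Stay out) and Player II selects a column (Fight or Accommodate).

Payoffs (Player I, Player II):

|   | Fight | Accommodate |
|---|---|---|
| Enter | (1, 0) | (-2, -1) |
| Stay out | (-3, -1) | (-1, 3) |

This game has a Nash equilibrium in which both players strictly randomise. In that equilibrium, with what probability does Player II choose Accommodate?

4/5

Let y be the probability that Player II plays Fight. In a completely mixed equilibrium, Player I must be indifferent between Enter and Stay out.
Player I's expected payoff from Enter is y − 2(1−y); from Stay out it is −3y − (1−y).
Setting these equal: 3y − 2 = −2y − 1, so y = 1/5.
Therefore Player II plays Accommodate with probability 1 − 1/5 = 4/5.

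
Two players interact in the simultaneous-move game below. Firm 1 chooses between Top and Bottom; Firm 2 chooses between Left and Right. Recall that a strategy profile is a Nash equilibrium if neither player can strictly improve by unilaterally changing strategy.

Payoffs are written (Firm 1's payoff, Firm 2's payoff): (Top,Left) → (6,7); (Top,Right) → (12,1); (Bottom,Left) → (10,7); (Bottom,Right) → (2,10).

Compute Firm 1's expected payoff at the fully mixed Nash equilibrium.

First find q, the probability Firm 2 plays Left, from Firm 1's indifference between Top and Bottom: 6q + 12(1−q) = 10q + 2(1−q), giving q = 5/7.
Since Firm 1 is indifferent in equilibrium, Firm 1's expected payoff equals the payoff from either row against (5/7, 2/7). Using Top: 6(5/7) + 12(2/7) = 54/7.

54/7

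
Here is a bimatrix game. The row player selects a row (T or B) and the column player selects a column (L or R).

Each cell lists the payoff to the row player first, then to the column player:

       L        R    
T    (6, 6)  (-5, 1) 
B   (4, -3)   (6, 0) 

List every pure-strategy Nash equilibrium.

(T, L): the row player gets 6 ≥ 4 from B, and the column player gets 6 ≥ 1 from R — Nash equilibrium.
(T, R): the row player prefers B (6 > -5); the column player prefers L (6 > 1) — not an equilibrium.
(B, L): the row player prefers T (6 > 4); the column player prefers R (0 > -3) — not an equilibrium.
(B, R): the row player gets 6 ≥ -5 from T, and the column player gets 0 ≥ -3 from L — Nash equilibrium.

(T, L) and (B, R)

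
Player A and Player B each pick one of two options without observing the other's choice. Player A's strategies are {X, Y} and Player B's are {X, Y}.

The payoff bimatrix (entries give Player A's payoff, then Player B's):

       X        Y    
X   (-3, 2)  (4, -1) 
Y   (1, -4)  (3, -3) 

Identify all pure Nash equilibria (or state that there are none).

none

(X, X): Player A prefers Y (1 > -3) — not an equilibrium.
(X, Y): Player B prefers X (2 > -1) — not an equilibrium.
(Y, X): Player B prefers Y (-3 > -4) — not an equilibrium.
(Y, Y): Player A prefers X (4 > 3) — not an equilibrium.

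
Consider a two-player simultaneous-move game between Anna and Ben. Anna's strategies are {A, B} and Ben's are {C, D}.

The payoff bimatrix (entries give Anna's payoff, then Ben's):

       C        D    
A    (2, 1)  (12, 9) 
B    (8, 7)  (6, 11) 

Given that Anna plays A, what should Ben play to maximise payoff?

D

Against A, Ben earns 1 from C and 9 from D.
So D is the best response.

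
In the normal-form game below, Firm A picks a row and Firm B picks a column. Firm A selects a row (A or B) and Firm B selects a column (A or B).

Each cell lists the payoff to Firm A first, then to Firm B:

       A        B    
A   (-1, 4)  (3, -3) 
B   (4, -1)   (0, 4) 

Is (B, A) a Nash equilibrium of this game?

At (B, A), Firm A earns 4; switching to A would give -1, so Firm A has no profitable deviation.
Firm B earns -1; switching to B would give 4, so Firm B would deviate.
Since at least one player can profitably deviate, this is not a Nash equilibrium.

No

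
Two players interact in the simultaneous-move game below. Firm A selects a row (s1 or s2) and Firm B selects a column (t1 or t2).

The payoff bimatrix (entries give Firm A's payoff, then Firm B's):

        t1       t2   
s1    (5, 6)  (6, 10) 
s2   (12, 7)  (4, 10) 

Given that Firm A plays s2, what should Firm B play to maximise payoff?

t2

Against s2, Firm B earns 7 from t1 and 10 from t2.
So t2 is the best response.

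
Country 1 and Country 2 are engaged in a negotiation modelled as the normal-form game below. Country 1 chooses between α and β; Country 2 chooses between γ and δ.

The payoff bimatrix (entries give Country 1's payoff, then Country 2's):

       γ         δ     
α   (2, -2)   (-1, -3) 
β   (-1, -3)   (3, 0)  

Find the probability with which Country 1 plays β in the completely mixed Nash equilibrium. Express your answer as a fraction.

1/4

Let p be the probability that Country 1 plays α. In a completely mixed equilibrium, Country 2 must be indifferent between γ and δ.
Country 2's expected payoff from γ is −2p − 3(1−p); from δ it is −3p.
Setting these equal: p − 3 = −3p, so p = 3/4.
Therefore Country 1 plays β with probability 1 − 3/4 = 1/4.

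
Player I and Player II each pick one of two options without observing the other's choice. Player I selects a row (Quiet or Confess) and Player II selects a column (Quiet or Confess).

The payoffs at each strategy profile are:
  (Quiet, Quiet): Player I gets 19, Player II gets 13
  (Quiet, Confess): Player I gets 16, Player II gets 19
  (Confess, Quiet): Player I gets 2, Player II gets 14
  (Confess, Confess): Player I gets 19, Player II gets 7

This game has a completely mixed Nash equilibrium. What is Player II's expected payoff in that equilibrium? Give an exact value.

175/13

First find p, the probability Player I plays Quiet, from Player II's indifference between Quiet and Confess: 13p + 14(1−p) = 19p + 7(1−p), giving p = 7/13.
Since Player II is indifferent in equilibrium, Player II's expected payoff equals the payoff from either column against (7/13, 6/13). Using Quiet: 13(7/13) + 14(6/13) = 175/13.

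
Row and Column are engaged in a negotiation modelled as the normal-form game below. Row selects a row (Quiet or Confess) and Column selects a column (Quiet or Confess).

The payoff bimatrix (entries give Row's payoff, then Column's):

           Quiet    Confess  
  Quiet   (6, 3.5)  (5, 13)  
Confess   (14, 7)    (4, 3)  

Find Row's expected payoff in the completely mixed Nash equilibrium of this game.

First find y, the probability Column plays Quiet, from Row's indifference between Quiet and Confess: 6y + 5(1−y) = 14y + 4(1−y), giving y = 1/9.
Since Row is indifferent in equilibrium, Row's expected payoff equals the payoff from either row against (1/9, 8/9). Using Quiet: 6(1/9) + 5(8/9) = 46/9.

46/9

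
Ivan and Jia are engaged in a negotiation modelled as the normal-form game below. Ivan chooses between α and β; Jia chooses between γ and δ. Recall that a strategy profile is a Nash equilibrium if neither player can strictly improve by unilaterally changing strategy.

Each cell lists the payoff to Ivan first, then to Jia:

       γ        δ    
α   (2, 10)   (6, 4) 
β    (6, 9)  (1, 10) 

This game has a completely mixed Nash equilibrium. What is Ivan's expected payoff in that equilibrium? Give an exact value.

34/9

First find q, the probability Jia plays γ, from Ivan's indifference between α and β: 2q + 6(1−q) = 6q + (1−q), giving q = 5/9.
Since Ivan is indifferent in equilibrium, Ivan's expected payoff equals the payoff from either row against (5/9, 4/9). Using α: 2(5/9) + 6(4/9) = 34/9.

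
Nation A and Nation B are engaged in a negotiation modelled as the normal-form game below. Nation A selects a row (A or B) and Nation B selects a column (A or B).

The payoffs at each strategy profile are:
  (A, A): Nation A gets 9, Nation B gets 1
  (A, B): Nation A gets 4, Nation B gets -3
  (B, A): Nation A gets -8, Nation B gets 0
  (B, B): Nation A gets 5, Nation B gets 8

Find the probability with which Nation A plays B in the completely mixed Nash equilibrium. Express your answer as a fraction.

1/3

Let p be the probability that Nation A plays A. In a completely mixed equilibrium, Nation B must be indifferent between A and B.
Nation B's expected payoff from A is p; from B it is −3p + 8(1−p).
Setting these equal: p = −11p + 8, so p = 2/3.
Therefore Nation A plays B with probability 1 − 2/3 = 1/3.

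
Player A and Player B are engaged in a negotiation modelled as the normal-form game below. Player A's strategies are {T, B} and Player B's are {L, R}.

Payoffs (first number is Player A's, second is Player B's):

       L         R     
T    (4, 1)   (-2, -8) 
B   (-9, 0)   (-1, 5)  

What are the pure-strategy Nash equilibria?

(T, L): Player A gets 4 ≥ -9 from B, and Player B gets 1 ≥ -8 from R — Nash equilibrium.
(T, R): Player A prefers B (-1 > -2); Player B prefers L (1 > -8) — not an equilibrium.
(B, L): Player A prefers T (4 > -9); Player B prefers R (5 > 0) — not an equilibrium.
(B, R): Player A gets -1 ≥ -2 from T, and Player B gets 5 ≥ 0 from L — Nash equilibrium.

(T, L) and (B, R)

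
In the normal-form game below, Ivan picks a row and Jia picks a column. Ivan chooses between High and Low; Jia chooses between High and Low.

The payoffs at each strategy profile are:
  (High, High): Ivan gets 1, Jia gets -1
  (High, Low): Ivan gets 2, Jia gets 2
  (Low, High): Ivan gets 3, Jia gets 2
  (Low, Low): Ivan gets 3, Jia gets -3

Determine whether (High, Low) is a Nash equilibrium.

No

At (High, Low), Ivan earns 2; switching to Low would give 3, so Ivan would deviate.
Jia earns 2; switching to High would give -1, so Jia has no profitable deviation.
Since at least one player can profitably deviate, this is not a Nash equilibrium.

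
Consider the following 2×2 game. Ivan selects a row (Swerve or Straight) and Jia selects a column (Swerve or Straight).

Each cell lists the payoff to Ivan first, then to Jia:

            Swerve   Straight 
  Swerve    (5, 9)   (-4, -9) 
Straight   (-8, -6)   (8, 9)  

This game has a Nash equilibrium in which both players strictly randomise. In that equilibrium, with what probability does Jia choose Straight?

13/25

Let y be the probability that Jia plays Swerve. In a completely mixed equilibrium, Ivan must be indifferent between Swerve and Straight.
Ivan's expected payoff from Swerve is 5y − 4(1−y); from Straight it is −8y + 8(1−y).
Setting these equal: 9y − 4 = −16y + 8, so y = 12/25.
Therefore Jia plays Straight with probability 1 − 12/25 = 13/25.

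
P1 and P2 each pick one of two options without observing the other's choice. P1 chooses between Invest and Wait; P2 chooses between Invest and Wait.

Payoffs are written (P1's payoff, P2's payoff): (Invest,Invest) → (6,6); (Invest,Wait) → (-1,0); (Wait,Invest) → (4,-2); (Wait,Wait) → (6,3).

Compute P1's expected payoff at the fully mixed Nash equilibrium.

40/9

First find q, the probability P2 plays Invest, from P1's indifference between Invest and Wait: 6q − (1−q) = 4q + 6(1−q), giving q = 7/9.
Since P1 is indifferent in equilibrium, P1's expected payoff equals the payoff from either row against (7/9, 2/9). Using Invest: 6(7/9) − (2/9) = 40/9.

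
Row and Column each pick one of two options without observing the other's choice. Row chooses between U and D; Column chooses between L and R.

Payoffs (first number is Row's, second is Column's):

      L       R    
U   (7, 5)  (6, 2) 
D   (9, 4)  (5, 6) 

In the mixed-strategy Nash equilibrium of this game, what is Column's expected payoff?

22/5

First find p, the probability Row plays U, from Column's indifference between L and R: 5p + 4(1−p) = 2p + 6(1−p), giving p = 2/5.
Since Column is indifferent in equilibrium, Column's expected payoff equals the payoff from either column against (2/5, 3/5). Using L: 5(2/5) + 4(3/5) = 22/5.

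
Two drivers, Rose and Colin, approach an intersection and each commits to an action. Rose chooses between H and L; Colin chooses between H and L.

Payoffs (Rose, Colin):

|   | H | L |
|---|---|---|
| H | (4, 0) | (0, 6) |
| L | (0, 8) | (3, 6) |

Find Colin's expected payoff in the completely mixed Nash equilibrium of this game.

6

First find x, the probability Rose plays H, from Colin's indifference between H and L: 8(1−x) = 6x + 6(1−x), giving x = 1/4.
Since Colin is indifferent in equilibrium, Colin's expected payoff equals the payoff from either column against (1/4, 3/4). Using H: 8(3/4) = 6.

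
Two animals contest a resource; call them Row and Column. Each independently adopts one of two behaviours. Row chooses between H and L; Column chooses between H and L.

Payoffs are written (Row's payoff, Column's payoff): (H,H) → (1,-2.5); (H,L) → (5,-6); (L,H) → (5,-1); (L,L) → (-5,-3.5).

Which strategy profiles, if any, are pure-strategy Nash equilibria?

(L, H)

(H, H): Row prefers L (5 > 1) — not an equilibrium.
(H, L): Column prefers H (-2.5 > -6) — not an equilibrium.
(L, H): Row gets 5 ≥ 1 from H, and Column gets -1 ≥ -3.5 from L — Nash equilibrium.
(L, L): Row prefers H (5 > -5); Column prefers H (-1 > -3.5) — not an equilibrium.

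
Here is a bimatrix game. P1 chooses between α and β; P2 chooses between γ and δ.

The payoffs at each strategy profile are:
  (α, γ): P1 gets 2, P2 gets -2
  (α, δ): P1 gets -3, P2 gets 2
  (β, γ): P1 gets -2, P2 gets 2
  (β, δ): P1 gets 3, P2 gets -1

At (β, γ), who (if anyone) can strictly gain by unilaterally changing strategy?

P1 at (β, γ) earns -2; deviating to α yields 2 — a strict improvement.
P2 earns 2; deviating to δ yields -1 — not better.
Only P1 has a strictly profitable deviation.

P1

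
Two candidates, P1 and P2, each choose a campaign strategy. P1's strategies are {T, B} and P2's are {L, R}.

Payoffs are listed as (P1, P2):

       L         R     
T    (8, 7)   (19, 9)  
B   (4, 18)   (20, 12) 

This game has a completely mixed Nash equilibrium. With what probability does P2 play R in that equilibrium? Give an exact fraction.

4/5

Let c be the probability that P2 plays L. In a completely mixed equilibrium, P1 must be indifferent between T and B.
P1's expected payoff from T is 8c + 19(1−c); from B it is 4c + 20(1−c).
Setting these equal: −11c + 19 = −16c + 20, so c = 1/5.
Therefore P2 plays R with probability 1 − 1/5 = 4/5.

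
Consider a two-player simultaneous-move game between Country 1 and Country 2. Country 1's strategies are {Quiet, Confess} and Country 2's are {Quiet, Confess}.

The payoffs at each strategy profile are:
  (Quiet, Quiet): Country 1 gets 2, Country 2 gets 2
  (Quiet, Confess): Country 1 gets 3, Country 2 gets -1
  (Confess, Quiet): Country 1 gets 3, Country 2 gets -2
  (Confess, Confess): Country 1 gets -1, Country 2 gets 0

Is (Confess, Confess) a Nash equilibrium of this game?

At (Confess, Confess), Country 1 earns -1; switching to Quiet would give 3, so Country 1 would deviate.
Country 2 earns 0; switching to Quiet would give -2, so Country 2 has no profitable deviation.
Since at least one player can profitably deviate, this is not a Nash equilibrium.

No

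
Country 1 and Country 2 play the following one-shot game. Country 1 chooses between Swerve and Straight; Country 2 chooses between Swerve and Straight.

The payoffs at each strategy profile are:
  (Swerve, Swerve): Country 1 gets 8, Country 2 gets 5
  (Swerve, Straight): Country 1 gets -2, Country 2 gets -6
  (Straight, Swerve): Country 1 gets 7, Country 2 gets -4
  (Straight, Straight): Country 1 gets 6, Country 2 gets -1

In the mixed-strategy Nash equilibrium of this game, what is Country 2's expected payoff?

First find x, the probability Country 1 plays Swerve, from Country 2's indifference between Swerve and Straight: 5x − 4(1−x) = −6x − (1−x), giving x = 3/14.
Since Country 2 is indifferent in equilibrium, Country 2's expected payoff equals the payoff from either column against (3/14, 11/14). Using Swerve: 5(3/14) − 4(11/14) = -29/14.

-29/14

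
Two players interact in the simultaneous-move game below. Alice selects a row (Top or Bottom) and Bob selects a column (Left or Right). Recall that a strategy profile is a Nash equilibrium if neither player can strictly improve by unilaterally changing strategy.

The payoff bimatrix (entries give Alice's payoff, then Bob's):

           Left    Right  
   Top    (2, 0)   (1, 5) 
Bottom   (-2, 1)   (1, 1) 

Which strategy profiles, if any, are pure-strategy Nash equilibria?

(Top, Left): Bob prefers Right (5 > 0) — not an equilibrium.
(Top, Right): Alice gets 1 ≥ 1 from Bottom, and Bob gets 5 ≥ 0 from Left — Nash equilibrium.
(Bottom, Left): Alice prefers Top (2 > -2) — not an equilibrium.
(Bottom, Right): Alice gets 1 ≥ 1 from Top, and Bob gets 1 ≥ 1 from Left — Nash equilibrium.

(Top, Right) and (Bottom, Right)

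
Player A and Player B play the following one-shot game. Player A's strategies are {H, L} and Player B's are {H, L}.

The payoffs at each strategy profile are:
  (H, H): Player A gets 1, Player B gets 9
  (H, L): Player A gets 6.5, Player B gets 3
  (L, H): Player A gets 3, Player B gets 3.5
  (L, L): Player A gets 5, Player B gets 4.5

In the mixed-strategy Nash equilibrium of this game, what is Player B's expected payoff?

30/7

First find x, the probability Player A plays H, from Player B's indifference between H and L: 9x + 3.5(1−x) = 3x + 4.5(1−x), giving x = 1/7.
Since Player B is indifferent in equilibrium, Player B's expected payoff equals the payoff from either column against (1/7, 6/7). Using H: 9(1/7) + 3.5(6/7) = 30/7.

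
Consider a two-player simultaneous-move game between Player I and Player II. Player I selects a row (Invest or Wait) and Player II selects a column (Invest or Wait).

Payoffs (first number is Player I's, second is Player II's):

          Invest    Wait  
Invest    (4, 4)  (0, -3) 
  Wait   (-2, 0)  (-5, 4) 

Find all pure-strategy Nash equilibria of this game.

(Invest, Invest)

(Invest, Invest): Player I gets 4 ≥ -2 from Wait, and Player II gets 4 ≥ -3 from Wait — Nash equilibrium.
(Invest, Wait): Player II prefers Invest (4 > -3) — not an equilibrium.
(Wait, Invest): Player I prefers Invest (4 > -2); Player II prefers Wait (4 > 0) — not an equilibrium.
(Wait, Wait): Player I prefers Invest (0 > -5) — not an equilibrium.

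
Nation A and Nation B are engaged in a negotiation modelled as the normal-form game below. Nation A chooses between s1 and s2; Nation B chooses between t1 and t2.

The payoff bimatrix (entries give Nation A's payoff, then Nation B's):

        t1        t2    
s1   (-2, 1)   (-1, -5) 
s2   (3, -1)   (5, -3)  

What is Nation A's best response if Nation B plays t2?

s2

Against t2, Nation A earns -1 from s1 and 5 from s2.
So s2 is the best response.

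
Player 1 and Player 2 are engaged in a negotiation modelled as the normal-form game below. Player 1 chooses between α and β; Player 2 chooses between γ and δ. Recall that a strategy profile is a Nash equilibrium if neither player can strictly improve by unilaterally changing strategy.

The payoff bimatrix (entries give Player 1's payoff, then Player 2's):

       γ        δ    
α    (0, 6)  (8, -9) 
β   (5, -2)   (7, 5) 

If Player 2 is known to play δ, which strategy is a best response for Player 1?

α

Against δ, Player 1 earns 8 from α and 7 from β.
So α is the best response.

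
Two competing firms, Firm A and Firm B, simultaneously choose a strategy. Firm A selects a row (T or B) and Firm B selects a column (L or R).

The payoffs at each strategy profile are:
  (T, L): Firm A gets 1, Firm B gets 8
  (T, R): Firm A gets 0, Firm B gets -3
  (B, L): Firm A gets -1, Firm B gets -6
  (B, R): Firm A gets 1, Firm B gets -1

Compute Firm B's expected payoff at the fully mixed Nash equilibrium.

-13/8

First find x, the probability Firm A plays T, from Firm B's indifference between L and R: 8x − 6(1−x) = −3x − (1−x), giving x = 5/16.
Since Firm B is indifferent in equilibrium, Firm B's expected payoff equals the payoff from either column against (5/16, 11/16). Using L: 8(5/16) − 6(11/16) = -13/8.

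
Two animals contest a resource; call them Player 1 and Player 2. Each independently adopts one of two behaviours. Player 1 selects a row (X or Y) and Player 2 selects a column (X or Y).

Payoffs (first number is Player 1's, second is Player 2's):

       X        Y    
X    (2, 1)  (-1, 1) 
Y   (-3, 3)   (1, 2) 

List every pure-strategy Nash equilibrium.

(X, X): Player 1 gets 2 ≥ -3 from Y, and Player 2 gets 1 ≥ 1 from Y — Nash equilibrium.
(X, Y): Player 1 prefers Y (1 > -1) — not an equilibrium.
(Y, X): Player 1 prefers X (2 > -3) — not an equilibrium.
(Y, Y): Player 2 prefers X (3 > 2) — not an equilibrium.

(X, X)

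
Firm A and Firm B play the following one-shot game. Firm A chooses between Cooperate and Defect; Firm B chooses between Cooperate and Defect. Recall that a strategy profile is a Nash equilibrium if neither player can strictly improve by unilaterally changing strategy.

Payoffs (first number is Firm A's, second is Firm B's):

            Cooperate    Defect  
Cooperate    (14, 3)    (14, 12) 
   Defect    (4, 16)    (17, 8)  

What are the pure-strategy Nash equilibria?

(Cooperate, Cooperate): Firm B prefers Defect (12 > 3) — not an equilibrium.
(Cooperate, Defect): Firm A prefers Defect (17 > 14) — not an equilibrium.
(Defect, Cooperate): Firm A prefers Cooperate (14 > 4) — not an equilibrium.
(Defect, Defect): Firm B prefers Cooperate (16 > 8) — not an equilibrium.

none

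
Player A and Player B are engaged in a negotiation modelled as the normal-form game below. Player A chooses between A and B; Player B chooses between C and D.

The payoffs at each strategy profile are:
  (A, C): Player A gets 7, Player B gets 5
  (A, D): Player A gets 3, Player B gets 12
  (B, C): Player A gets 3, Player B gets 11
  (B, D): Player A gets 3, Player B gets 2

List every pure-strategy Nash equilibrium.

(A, C): Player B prefers D (12 > 5) — not an equilibrium.
(A, D): Player A gets 3 ≥ 3 from B, and Player B gets 12 ≥ 5 from C — Nash equilibrium.
(B, C): Player A prefers A (7 > 3) — not an equilibrium.
(B, D): Player B prefers C (11 > 2) — not an equilibrium.

(A, D)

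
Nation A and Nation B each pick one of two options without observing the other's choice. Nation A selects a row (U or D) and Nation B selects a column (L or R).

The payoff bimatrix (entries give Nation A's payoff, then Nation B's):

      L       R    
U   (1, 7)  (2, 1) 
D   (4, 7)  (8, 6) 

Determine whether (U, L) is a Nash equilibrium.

At (U, L), Nation A earns 1; switching to D would give 4, so Nation A would deviate.
Nation B earns 7; switching to R would give 1, so Nation B has no profitable deviation.
Since at least one player can profitably deviate, this is not a Nash equilibrium.

No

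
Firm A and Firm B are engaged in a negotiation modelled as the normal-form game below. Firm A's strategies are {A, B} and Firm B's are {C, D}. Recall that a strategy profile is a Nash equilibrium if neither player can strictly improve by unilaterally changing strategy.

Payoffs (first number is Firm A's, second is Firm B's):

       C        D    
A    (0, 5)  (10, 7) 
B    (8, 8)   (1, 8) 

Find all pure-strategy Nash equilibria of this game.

(A, C): Firm A prefers B (8 > 0); Firm B prefers D (7 > 5) — not an equilibrium.
(A, D): Firm A gets 10 ≥ 1 from B, and Firm B gets 7 ≥ 5 from C — Nash equilibrium.
(B, C): Firm A gets 8 ≥ 0 from A, and Firm B gets 8 ≥ 8 from D — Nash equilibrium.
(B, D): Firm A prefers A (10 > 1) — not an equilibrium.

(A, D) and (B, C)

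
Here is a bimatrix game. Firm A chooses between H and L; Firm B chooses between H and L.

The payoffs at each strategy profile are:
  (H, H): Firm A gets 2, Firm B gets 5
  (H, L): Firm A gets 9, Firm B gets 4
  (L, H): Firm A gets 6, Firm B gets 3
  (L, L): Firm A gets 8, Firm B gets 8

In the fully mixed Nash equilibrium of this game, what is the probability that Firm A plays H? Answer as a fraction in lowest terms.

5/6

Let x be the probability that Firm A plays H. In a completely mixed equilibrium, Firm B must be indifferent between H and L.
Firm B's expected payoff from H is 5x + 3(1−x); from L it is 4x + 8(1−x).
Setting these equal: 2x + 3 = −4x + 8, so x = 5/6.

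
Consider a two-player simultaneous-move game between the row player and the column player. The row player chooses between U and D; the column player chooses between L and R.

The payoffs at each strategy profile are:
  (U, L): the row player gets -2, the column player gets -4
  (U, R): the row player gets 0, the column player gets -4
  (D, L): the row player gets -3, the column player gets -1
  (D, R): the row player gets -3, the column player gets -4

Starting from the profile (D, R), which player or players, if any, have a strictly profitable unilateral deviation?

The row player at (D, R) earns -3; deviating to U yields 0 — a strict improvement.
The column player earns -4; deviating to L yields -1 — a strict improvement.
Both the row player and the column player have strictly profitable deviations.

Both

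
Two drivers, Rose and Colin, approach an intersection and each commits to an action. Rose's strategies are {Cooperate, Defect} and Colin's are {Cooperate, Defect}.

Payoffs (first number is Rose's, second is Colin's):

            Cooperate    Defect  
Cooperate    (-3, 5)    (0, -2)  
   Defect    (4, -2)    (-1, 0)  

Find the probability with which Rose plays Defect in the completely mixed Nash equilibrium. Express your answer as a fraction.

7/9

Let x be the probability that Rose plays Cooperate. In a completely mixed equilibrium, Colin must be indifferent between Cooperate and Defect.
Colin's expected payoff from Cooperate is 5x − 2(1−x); from Defect it is −2x.
Setting these equal: 7x − 2 = −2x, so x = 2/9.
Therefore Rose plays Defect with probability 1 − 2/9 = 7/9.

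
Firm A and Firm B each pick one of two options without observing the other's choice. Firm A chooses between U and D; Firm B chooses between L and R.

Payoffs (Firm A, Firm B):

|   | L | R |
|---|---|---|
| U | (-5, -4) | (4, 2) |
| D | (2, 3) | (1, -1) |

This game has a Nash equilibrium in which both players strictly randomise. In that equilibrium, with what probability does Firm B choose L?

Let y be the probability that Firm B plays L. In a completely mixed equilibrium, Firm A must be indifferent between U and D.
Firm A's expected payoff from U is −5y + 4(1−y); from D it is 2y + (1−y).
Setting these equal: −9y + 4 = y + 1, so y = 3/10.

3/10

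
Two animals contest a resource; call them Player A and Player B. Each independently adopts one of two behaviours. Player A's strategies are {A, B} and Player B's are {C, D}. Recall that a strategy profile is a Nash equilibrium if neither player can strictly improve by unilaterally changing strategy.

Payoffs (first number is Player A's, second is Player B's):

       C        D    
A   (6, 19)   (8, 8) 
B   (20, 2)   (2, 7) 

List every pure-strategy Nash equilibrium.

none

(A, C): Player A prefers B (20 > 6) — not an equilibrium.
(A, D): Player B prefers C (19 > 8) — not an equilibrium.
(B, C): Player B prefers D (7 > 2) — not an equilibrium.
(B, D): Player A prefers A (8 > 2) — not an equilibrium.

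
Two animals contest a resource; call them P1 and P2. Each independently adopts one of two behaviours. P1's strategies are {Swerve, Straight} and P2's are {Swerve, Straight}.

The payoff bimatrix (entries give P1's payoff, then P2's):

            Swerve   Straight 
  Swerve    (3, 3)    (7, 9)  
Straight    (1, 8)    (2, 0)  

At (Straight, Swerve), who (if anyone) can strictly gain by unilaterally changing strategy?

P1

P1 at (Straight, Swerve) earns 1; deviating to Swerve yields 3 — a strict improvement.
P2 earns 8; deviating to Straight yields 0 — not better.
Only P1 has a strictly profitable deviation.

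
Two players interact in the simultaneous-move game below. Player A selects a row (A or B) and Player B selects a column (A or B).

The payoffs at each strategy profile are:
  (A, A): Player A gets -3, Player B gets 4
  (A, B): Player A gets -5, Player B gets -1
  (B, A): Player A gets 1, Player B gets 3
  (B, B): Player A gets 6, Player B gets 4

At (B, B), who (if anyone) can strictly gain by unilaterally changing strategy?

Player A at (B, B) earns 6; deviating to A yields -5 — not better.
Player B earns 4; deviating to A yields 3 — not better.
Neither player can strictly improve; the profile is a Nash equilibrium.

Neither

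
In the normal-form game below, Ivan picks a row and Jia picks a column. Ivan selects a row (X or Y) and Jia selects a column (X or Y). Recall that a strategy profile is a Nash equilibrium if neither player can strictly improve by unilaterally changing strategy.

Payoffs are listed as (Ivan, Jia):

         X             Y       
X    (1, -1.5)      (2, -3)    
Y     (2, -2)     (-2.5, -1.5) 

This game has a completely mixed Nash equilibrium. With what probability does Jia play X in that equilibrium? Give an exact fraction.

Let q be the probability that Jia plays X. In a completely mixed equilibrium, Ivan must be indifferent between X and Y.
Ivan's expected payoff from X is q + 2(1−q); from Y it is 2q − 2.5(1−q).
Setting these equal: −q + 2 = 4.5q − 2.5, so q = 9/11.

9/11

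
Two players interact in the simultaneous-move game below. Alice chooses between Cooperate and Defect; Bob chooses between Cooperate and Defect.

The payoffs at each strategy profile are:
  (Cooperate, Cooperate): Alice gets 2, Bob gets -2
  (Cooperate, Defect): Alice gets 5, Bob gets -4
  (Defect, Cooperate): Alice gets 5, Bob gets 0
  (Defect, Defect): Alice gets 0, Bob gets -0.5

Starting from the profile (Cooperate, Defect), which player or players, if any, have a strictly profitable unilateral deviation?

Bob

Alice at (Cooperate, Defect) earns 5; deviating to Defect yields 0 — not better.
Bob earns -4; deviating to Cooperate yields -2 — a strict improvement.
Only Bob has a strictly profitable deviation.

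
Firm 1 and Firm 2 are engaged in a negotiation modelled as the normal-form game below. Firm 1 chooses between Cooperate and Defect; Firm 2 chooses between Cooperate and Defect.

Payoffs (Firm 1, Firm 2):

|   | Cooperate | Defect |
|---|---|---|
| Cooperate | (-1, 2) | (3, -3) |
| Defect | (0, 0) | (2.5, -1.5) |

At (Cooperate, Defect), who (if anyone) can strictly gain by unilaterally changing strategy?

Firm 1 at (Cooperate, Defect) earns 3; deviating to Defect yields 2.5 — not better.
Firm 2 earns -3; deviating to Cooperate yields 2 — a strict improvement.
Only Firm 2 has a strictly profitable deviation.

Firm 2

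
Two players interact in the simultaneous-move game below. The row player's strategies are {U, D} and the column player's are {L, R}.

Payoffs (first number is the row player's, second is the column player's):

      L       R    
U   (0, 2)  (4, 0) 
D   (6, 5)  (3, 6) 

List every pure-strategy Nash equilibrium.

(U, L): the row player prefers D (6 > 0) — not an equilibrium.
(U, R): the column player prefers L (2 > 0) — not an equilibrium.
(D, L): the column player prefers R (6 > 5) — not an equilibrium.
(D, R): the row player prefers U (4 > 3) — not an equilibrium.

none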